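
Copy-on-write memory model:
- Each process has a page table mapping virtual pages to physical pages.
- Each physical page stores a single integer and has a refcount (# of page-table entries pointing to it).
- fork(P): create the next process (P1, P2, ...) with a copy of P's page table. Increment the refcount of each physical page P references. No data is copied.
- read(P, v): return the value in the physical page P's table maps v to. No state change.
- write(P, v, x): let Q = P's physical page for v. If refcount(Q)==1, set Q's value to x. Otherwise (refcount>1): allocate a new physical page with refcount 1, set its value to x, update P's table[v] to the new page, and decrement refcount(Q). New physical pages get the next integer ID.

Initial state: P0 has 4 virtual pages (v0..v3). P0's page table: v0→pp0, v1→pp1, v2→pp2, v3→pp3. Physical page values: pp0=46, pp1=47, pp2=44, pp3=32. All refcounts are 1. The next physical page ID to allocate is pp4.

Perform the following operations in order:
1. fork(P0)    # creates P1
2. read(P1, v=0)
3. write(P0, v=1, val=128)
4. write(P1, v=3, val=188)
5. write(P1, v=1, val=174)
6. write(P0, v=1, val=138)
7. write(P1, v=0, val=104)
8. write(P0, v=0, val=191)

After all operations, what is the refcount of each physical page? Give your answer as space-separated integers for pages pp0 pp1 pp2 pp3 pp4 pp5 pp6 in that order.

Answer: 1 1 2 1 1 1 1

Derivation:
Op 1: fork(P0) -> P1. 4 ppages; refcounts: pp0:2 pp1:2 pp2:2 pp3:2
Op 2: read(P1, v0) -> 46. No state change.
Op 3: write(P0, v1, 128). refcount(pp1)=2>1 -> COPY to pp4. 5 ppages; refcounts: pp0:2 pp1:1 pp2:2 pp3:2 pp4:1
Op 4: write(P1, v3, 188). refcount(pp3)=2>1 -> COPY to pp5. 6 ppages; refcounts: pp0:2 pp1:1 pp2:2 pp3:1 pp4:1 pp5:1
Op 5: write(P1, v1, 174). refcount(pp1)=1 -> write in place. 6 ppages; refcounts: pp0:2 pp1:1 pp2:2 pp3:1 pp4:1 pp5:1
Op 6: write(P0, v1, 138). refcount(pp4)=1 -> write in place. 6 ppages; refcounts: pp0:2 pp1:1 pp2:2 pp3:1 pp4:1 pp5:1
Op 7: write(P1, v0, 104). refcount(pp0)=2>1 -> COPY to pp6. 7 ppages; refcounts: pp0:1 pp1:1 pp2:2 pp3:1 pp4:1 pp5:1 pp6:1
Op 8: write(P0, v0, 191). refcount(pp0)=1 -> write in place. 7 ppages; refcounts: pp0:1 pp1:1 pp2:2 pp3:1 pp4:1 pp5:1 pp6:1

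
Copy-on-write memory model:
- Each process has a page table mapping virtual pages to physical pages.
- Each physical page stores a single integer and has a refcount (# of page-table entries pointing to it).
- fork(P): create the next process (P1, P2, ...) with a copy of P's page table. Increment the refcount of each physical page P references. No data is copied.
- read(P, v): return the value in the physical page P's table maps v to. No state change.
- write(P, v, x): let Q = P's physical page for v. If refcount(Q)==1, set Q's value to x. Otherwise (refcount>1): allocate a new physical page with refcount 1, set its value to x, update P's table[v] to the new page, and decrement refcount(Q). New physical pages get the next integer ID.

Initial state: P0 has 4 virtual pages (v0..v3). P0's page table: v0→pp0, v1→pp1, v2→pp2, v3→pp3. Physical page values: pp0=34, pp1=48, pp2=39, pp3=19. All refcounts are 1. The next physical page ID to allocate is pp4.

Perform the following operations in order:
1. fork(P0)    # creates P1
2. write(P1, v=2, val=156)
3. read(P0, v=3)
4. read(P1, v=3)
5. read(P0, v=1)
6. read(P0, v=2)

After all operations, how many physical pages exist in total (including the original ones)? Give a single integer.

Op 1: fork(P0) -> P1. 4 ppages; refcounts: pp0:2 pp1:2 pp2:2 pp3:2
Op 2: write(P1, v2, 156). refcount(pp2)=2>1 -> COPY to pp4. 5 ppages; refcounts: pp0:2 pp1:2 pp2:1 pp3:2 pp4:1
Op 3: read(P0, v3) -> 19. No state change.
Op 4: read(P1, v3) -> 19. No state change.
Op 5: read(P0, v1) -> 48. No state change.
Op 6: read(P0, v2) -> 39. No state change.

Answer: 5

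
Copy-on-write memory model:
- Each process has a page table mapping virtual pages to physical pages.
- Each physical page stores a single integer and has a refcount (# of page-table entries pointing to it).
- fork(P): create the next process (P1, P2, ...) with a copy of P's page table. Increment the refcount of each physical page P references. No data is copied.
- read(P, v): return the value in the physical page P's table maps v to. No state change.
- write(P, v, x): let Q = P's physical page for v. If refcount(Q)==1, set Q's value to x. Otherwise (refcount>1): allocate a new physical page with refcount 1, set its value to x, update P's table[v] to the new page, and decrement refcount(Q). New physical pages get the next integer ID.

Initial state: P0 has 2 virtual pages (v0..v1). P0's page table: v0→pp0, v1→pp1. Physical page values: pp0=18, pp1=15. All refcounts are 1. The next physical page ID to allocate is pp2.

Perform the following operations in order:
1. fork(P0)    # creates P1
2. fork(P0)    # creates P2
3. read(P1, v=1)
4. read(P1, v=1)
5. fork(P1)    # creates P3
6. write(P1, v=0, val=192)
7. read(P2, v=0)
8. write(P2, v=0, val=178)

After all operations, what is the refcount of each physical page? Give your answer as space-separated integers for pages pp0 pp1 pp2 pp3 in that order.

Op 1: fork(P0) -> P1. 2 ppages; refcounts: pp0:2 pp1:2
Op 2: fork(P0) -> P2. 2 ppages; refcounts: pp0:3 pp1:3
Op 3: read(P1, v1) -> 15. No state change.
Op 4: read(P1, v1) -> 15. No state change.
Op 5: fork(P1) -> P3. 2 ppages; refcounts: pp0:4 pp1:4
Op 6: write(P1, v0, 192). refcount(pp0)=4>1 -> COPY to pp2. 3 ppages; refcounts: pp0:3 pp1:4 pp2:1
Op 7: read(P2, v0) -> 18. No state change.
Op 8: write(P2, v0, 178). refcount(pp0)=3>1 -> COPY to pp3. 4 ppages; refcounts: pp0:2 pp1:4 pp2:1 pp3:1

Answer: 2 4 1 1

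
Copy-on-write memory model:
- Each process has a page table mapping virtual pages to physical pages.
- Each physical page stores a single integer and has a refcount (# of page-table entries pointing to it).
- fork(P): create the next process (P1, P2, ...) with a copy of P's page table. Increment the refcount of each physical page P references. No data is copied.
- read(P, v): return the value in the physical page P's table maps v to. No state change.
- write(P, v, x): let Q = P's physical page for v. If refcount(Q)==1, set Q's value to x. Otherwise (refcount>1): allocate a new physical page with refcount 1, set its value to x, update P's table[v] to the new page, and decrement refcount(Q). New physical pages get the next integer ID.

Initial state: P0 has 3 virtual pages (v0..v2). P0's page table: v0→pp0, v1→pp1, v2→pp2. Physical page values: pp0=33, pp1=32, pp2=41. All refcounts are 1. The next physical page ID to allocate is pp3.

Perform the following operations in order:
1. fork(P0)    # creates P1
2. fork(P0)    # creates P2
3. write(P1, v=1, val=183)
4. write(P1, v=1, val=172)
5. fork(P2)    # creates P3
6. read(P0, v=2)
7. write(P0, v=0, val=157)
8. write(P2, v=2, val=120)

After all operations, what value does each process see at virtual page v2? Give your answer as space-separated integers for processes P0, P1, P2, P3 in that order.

Op 1: fork(P0) -> P1. 3 ppages; refcounts: pp0:2 pp1:2 pp2:2
Op 2: fork(P0) -> P2. 3 ppages; refcounts: pp0:3 pp1:3 pp2:3
Op 3: write(P1, v1, 183). refcount(pp1)=3>1 -> COPY to pp3. 4 ppages; refcounts: pp0:3 pp1:2 pp2:3 pp3:1
Op 4: write(P1, v1, 172). refcount(pp3)=1 -> write in place. 4 ppages; refcounts: pp0:3 pp1:2 pp2:3 pp3:1
Op 5: fork(P2) -> P3. 4 ppages; refcounts: pp0:4 pp1:3 pp2:4 pp3:1
Op 6: read(P0, v2) -> 41. No state change.
Op 7: write(P0, v0, 157). refcount(pp0)=4>1 -> COPY to pp4. 5 ppages; refcounts: pp0:3 pp1:3 pp2:4 pp3:1 pp4:1
Op 8: write(P2, v2, 120). refcount(pp2)=4>1 -> COPY to pp5. 6 ppages; refcounts: pp0:3 pp1:3 pp2:3 pp3:1 pp4:1 pp5:1
P0: v2 -> pp2 = 41
P1: v2 -> pp2 = 41
P2: v2 -> pp5 = 120
P3: v2 -> pp2 = 41

Answer: 41 41 120 41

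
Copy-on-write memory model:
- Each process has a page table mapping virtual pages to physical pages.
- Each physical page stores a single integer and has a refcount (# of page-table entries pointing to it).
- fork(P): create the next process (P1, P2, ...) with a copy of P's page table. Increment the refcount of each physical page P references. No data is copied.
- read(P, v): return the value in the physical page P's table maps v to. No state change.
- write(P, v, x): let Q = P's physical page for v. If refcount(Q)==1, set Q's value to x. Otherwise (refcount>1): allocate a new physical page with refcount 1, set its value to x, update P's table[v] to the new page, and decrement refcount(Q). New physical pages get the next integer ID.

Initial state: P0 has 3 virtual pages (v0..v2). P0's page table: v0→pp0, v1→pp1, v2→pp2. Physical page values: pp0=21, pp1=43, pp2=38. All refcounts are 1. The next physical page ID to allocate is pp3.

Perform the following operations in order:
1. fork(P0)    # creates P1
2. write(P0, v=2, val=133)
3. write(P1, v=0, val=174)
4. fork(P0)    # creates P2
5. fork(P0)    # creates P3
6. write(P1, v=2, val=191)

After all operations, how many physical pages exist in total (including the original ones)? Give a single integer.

Op 1: fork(P0) -> P1. 3 ppages; refcounts: pp0:2 pp1:2 pp2:2
Op 2: write(P0, v2, 133). refcount(pp2)=2>1 -> COPY to pp3. 4 ppages; refcounts: pp0:2 pp1:2 pp2:1 pp3:1
Op 3: write(P1, v0, 174). refcount(pp0)=2>1 -> COPY to pp4. 5 ppages; refcounts: pp0:1 pp1:2 pp2:1 pp3:1 pp4:1
Op 4: fork(P0) -> P2. 5 ppages; refcounts: pp0:2 pp1:3 pp2:1 pp3:2 pp4:1
Op 5: fork(P0) -> P3. 5 ppages; refcounts: pp0:3 pp1:4 pp2:1 pp3:3 pp4:1
Op 6: write(P1, v2, 191). refcount(pp2)=1 -> write in place. 5 ppages; refcounts: pp0:3 pp1:4 pp2:1 pp3:3 pp4:1

Answer: 5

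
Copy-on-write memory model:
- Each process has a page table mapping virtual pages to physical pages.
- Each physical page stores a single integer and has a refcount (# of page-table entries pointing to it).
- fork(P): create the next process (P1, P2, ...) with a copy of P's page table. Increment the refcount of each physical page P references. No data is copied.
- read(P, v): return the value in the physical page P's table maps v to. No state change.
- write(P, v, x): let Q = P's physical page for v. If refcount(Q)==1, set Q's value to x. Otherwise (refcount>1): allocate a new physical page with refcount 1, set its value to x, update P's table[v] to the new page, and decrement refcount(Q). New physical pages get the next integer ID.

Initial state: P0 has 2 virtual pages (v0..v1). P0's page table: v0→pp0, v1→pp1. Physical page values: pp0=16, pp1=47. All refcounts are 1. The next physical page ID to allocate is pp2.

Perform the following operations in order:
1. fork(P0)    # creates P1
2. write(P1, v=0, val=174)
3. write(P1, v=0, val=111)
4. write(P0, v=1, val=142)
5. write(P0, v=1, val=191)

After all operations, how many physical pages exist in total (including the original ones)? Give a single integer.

Op 1: fork(P0) -> P1. 2 ppages; refcounts: pp0:2 pp1:2
Op 2: write(P1, v0, 174). refcount(pp0)=2>1 -> COPY to pp2. 3 ppages; refcounts: pp0:1 pp1:2 pp2:1
Op 3: write(P1, v0, 111). refcount(pp2)=1 -> write in place. 3 ppages; refcounts: pp0:1 pp1:2 pp2:1
Op 4: write(P0, v1, 142). refcount(pp1)=2>1 -> COPY to pp3. 4 ppages; refcounts: pp0:1 pp1:1 pp2:1 pp3:1
Op 5: write(P0, v1, 191). refcount(pp3)=1 -> write in place. 4 ppages; refcounts: pp0:1 pp1:1 pp2:1 pp3:1

Answer: 4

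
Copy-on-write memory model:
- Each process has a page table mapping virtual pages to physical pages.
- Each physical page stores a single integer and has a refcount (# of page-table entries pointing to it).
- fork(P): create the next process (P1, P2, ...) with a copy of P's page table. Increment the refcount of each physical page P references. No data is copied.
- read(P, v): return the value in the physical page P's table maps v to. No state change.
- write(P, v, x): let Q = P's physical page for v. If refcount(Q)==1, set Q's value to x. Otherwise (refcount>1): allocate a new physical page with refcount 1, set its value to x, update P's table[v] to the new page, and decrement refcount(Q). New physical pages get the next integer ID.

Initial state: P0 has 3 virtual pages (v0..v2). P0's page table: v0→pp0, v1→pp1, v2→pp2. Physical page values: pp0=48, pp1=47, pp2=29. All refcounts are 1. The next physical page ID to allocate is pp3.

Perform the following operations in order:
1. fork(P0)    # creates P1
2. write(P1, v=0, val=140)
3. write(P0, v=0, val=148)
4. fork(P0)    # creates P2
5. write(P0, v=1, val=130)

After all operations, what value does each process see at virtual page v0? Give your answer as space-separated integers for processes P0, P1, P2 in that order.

Answer: 148 140 148

Derivation:
Op 1: fork(P0) -> P1. 3 ppages; refcounts: pp0:2 pp1:2 pp2:2
Op 2: write(P1, v0, 140). refcount(pp0)=2>1 -> COPY to pp3. 4 ppages; refcounts: pp0:1 pp1:2 pp2:2 pp3:1
Op 3: write(P0, v0, 148). refcount(pp0)=1 -> write in place. 4 ppages; refcounts: pp0:1 pp1:2 pp2:2 pp3:1
Op 4: fork(P0) -> P2. 4 ppages; refcounts: pp0:2 pp1:3 pp2:3 pp3:1
Op 5: write(P0, v1, 130). refcount(pp1)=3>1 -> COPY to pp4. 5 ppages; refcounts: pp0:2 pp1:2 pp2:3 pp3:1 pp4:1
P0: v0 -> pp0 = 148
P1: v0 -> pp3 = 140
P2: v0 -> pp0 = 148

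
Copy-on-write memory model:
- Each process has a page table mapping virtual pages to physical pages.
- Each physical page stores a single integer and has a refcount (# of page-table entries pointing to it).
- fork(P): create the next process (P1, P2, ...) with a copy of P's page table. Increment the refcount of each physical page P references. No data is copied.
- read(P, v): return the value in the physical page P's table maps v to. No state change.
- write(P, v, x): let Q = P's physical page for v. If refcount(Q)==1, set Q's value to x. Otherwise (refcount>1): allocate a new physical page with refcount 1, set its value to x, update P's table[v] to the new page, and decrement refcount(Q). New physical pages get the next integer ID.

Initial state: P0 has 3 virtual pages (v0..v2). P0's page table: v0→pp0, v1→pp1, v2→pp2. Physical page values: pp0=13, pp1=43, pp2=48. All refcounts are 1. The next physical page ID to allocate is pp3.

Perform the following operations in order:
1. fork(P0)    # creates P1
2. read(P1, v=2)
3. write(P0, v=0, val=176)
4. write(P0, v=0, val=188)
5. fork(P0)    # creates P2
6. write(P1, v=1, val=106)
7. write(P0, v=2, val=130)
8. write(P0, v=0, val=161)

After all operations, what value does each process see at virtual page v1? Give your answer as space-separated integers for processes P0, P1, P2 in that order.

Op 1: fork(P0) -> P1. 3 ppages; refcounts: pp0:2 pp1:2 pp2:2
Op 2: read(P1, v2) -> 48. No state change.
Op 3: write(P0, v0, 176). refcount(pp0)=2>1 -> COPY to pp3. 4 ppages; refcounts: pp0:1 pp1:2 pp2:2 pp3:1
Op 4: write(P0, v0, 188). refcount(pp3)=1 -> write in place. 4 ppages; refcounts: pp0:1 pp1:2 pp2:2 pp3:1
Op 5: fork(P0) -> P2. 4 ppages; refcounts: pp0:1 pp1:3 pp2:3 pp3:2
Op 6: write(P1, v1, 106). refcount(pp1)=3>1 -> COPY to pp4. 5 ppages; refcounts: pp0:1 pp1:2 pp2:3 pp3:2 pp4:1
Op 7: write(P0, v2, 130). refcount(pp2)=3>1 -> COPY to pp5. 6 ppages; refcounts: pp0:1 pp1:2 pp2:2 pp3:2 pp4:1 pp5:1
Op 8: write(P0, v0, 161). refcount(pp3)=2>1 -> COPY to pp6. 7 ppages; refcounts: pp0:1 pp1:2 pp2:2 pp3:1 pp4:1 pp5:1 pp6:1
P0: v1 -> pp1 = 43
P1: v1 -> pp4 = 106
P2: v1 -> pp1 = 43

Answer: 43 106 43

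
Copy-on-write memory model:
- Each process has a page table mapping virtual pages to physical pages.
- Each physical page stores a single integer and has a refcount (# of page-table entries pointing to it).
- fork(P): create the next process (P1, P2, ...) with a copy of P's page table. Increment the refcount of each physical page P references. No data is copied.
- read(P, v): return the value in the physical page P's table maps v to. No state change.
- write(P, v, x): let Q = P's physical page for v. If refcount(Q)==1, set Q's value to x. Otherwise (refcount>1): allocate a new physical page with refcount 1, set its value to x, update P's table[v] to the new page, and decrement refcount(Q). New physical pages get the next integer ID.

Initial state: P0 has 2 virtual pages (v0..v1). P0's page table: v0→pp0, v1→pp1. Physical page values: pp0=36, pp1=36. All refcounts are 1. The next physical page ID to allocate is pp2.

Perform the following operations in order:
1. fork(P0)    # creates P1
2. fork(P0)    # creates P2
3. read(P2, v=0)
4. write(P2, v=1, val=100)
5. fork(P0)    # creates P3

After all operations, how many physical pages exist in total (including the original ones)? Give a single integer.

Answer: 3

Derivation:
Op 1: fork(P0) -> P1. 2 ppages; refcounts: pp0:2 pp1:2
Op 2: fork(P0) -> P2. 2 ppages; refcounts: pp0:3 pp1:3
Op 3: read(P2, v0) -> 36. No state change.
Op 4: write(P2, v1, 100). refcount(pp1)=3>1 -> COPY to pp2. 3 ppages; refcounts: pp0:3 pp1:2 pp2:1
Op 5: fork(P0) -> P3. 3 ppages; refcounts: pp0:4 pp1:3 pp2:1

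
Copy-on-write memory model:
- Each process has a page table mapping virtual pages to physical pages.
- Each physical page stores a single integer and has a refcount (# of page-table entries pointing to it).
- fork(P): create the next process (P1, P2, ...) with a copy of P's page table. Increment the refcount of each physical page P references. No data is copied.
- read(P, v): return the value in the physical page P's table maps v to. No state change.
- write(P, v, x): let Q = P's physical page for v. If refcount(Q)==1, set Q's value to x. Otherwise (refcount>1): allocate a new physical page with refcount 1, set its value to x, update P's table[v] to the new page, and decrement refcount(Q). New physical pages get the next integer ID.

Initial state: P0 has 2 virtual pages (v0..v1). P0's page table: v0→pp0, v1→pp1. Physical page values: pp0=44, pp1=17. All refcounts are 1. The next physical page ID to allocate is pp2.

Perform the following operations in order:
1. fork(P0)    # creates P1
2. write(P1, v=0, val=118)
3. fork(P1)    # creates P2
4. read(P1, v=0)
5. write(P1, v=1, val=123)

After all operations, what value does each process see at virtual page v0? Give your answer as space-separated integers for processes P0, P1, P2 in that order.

Op 1: fork(P0) -> P1. 2 ppages; refcounts: pp0:2 pp1:2
Op 2: write(P1, v0, 118). refcount(pp0)=2>1 -> COPY to pp2. 3 ppages; refcounts: pp0:1 pp1:2 pp2:1
Op 3: fork(P1) -> P2. 3 ppages; refcounts: pp0:1 pp1:3 pp2:2
Op 4: read(P1, v0) -> 118. No state change.
Op 5: write(P1, v1, 123). refcount(pp1)=3>1 -> COPY to pp3. 4 ppages; refcounts: pp0:1 pp1:2 pp2:2 pp3:1
P0: v0 -> pp0 = 44
P1: v0 -> pp2 = 118
P2: v0 -> pp2 = 118

Answer: 44 118 118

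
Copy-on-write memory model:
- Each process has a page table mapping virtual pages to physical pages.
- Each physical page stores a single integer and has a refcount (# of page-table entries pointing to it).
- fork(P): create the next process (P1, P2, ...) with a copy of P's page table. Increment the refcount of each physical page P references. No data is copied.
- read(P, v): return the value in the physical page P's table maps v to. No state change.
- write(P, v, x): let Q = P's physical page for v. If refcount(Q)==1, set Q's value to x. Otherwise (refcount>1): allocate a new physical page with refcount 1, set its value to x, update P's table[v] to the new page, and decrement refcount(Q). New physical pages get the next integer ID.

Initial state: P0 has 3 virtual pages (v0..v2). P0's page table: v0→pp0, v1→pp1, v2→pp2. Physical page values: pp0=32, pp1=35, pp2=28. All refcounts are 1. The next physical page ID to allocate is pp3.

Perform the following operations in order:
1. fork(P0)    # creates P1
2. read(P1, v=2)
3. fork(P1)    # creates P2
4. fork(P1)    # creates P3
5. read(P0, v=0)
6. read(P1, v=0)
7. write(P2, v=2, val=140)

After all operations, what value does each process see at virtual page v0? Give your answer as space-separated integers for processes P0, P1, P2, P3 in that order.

Answer: 32 32 32 32

Derivation:
Op 1: fork(P0) -> P1. 3 ppages; refcounts: pp0:2 pp1:2 pp2:2
Op 2: read(P1, v2) -> 28. No state change.
Op 3: fork(P1) -> P2. 3 ppages; refcounts: pp0:3 pp1:3 pp2:3
Op 4: fork(P1) -> P3. 3 ppages; refcounts: pp0:4 pp1:4 pp2:4
Op 5: read(P0, v0) -> 32. No state change.
Op 6: read(P1, v0) -> 32. No state change.
Op 7: write(P2, v2, 140). refcount(pp2)=4>1 -> COPY to pp3. 4 ppages; refcounts: pp0:4 pp1:4 pp2:3 pp3:1
P0: v0 -> pp0 = 32
P1: v0 -> pp0 = 32
P2: v0 -> pp0 = 32
P3: v0 -> pp0 = 32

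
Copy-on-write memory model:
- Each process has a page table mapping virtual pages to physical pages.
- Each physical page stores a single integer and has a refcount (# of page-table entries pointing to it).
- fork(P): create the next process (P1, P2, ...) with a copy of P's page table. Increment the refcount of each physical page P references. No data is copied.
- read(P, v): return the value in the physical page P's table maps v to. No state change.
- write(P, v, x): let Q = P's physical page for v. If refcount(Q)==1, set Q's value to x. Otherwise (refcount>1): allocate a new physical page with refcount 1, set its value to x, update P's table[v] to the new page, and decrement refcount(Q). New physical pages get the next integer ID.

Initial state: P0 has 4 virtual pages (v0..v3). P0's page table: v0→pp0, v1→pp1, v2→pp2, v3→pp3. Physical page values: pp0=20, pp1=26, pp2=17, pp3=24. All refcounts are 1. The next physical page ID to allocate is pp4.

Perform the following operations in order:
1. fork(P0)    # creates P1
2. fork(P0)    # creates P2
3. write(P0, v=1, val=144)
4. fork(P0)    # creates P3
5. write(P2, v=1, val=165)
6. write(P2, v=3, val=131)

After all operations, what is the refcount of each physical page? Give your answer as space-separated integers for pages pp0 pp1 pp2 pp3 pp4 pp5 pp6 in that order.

Answer: 4 1 4 3 2 1 1

Derivation:
Op 1: fork(P0) -> P1. 4 ppages; refcounts: pp0:2 pp1:2 pp2:2 pp3:2
Op 2: fork(P0) -> P2. 4 ppages; refcounts: pp0:3 pp1:3 pp2:3 pp3:3
Op 3: write(P0, v1, 144). refcount(pp1)=3>1 -> COPY to pp4. 5 ppages; refcounts: pp0:3 pp1:2 pp2:3 pp3:3 pp4:1
Op 4: fork(P0) -> P3. 5 ppages; refcounts: pp0:4 pp1:2 pp2:4 pp3:4 pp4:2
Op 5: write(P2, v1, 165). refcount(pp1)=2>1 -> COPY to pp5. 6 ppages; refcounts: pp0:4 pp1:1 pp2:4 pp3:4 pp4:2 pp5:1
Op 6: write(P2, v3, 131). refcount(pp3)=4>1 -> COPY to pp6. 7 ppages; refcounts: pp0:4 pp1:1 pp2:4 pp3:3 pp4:2 pp5:1 pp6:1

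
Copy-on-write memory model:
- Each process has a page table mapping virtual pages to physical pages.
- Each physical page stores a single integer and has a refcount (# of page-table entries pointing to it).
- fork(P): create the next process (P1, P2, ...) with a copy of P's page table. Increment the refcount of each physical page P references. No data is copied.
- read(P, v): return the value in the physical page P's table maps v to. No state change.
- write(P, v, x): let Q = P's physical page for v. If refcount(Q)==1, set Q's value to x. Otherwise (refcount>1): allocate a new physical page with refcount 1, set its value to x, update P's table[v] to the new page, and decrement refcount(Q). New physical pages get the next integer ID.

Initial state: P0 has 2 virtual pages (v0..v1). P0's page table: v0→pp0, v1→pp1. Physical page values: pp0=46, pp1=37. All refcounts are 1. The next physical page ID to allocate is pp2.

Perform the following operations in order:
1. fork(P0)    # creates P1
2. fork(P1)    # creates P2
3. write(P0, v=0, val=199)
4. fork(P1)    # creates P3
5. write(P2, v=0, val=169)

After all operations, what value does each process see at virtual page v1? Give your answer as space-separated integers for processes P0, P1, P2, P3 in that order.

Answer: 37 37 37 37

Derivation:
Op 1: fork(P0) -> P1. 2 ppages; refcounts: pp0:2 pp1:2
Op 2: fork(P1) -> P2. 2 ppages; refcounts: pp0:3 pp1:3
Op 3: write(P0, v0, 199). refcount(pp0)=3>1 -> COPY to pp2. 3 ppages; refcounts: pp0:2 pp1:3 pp2:1
Op 4: fork(P1) -> P3. 3 ppages; refcounts: pp0:3 pp1:4 pp2:1
Op 5: write(P2, v0, 169). refcount(pp0)=3>1 -> COPY to pp3. 4 ppages; refcounts: pp0:2 pp1:4 pp2:1 pp3:1
P0: v1 -> pp1 = 37
P1: v1 -> pp1 = 37
P2: v1 -> pp1 = 37
P3: v1 -> pp1 = 37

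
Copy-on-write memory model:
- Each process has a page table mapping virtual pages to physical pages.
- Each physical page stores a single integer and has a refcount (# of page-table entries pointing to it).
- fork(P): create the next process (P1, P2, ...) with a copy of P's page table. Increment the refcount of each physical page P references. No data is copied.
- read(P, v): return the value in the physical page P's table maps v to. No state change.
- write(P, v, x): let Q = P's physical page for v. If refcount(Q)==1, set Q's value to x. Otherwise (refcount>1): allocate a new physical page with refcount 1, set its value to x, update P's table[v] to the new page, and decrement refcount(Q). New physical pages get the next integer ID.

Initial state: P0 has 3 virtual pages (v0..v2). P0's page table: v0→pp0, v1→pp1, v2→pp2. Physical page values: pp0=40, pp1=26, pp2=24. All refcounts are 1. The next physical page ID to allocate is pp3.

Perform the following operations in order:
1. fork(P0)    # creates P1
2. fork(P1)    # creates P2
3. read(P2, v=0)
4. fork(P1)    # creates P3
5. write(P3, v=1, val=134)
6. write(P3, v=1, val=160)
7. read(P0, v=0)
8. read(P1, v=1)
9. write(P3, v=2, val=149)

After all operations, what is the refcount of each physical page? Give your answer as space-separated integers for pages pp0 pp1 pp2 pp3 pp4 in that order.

Answer: 4 3 3 1 1

Derivation:
Op 1: fork(P0) -> P1. 3 ppages; refcounts: pp0:2 pp1:2 pp2:2
Op 2: fork(P1) -> P2. 3 ppages; refcounts: pp0:3 pp1:3 pp2:3
Op 3: read(P2, v0) -> 40. No state change.
Op 4: fork(P1) -> P3. 3 ppages; refcounts: pp0:4 pp1:4 pp2:4
Op 5: write(P3, v1, 134). refcount(pp1)=4>1 -> COPY to pp3. 4 ppages; refcounts: pp0:4 pp1:3 pp2:4 pp3:1
Op 6: write(P3, v1, 160). refcount(pp3)=1 -> write in place. 4 ppages; refcounts: pp0:4 pp1:3 pp2:4 pp3:1
Op 7: read(P0, v0) -> 40. No state change.
Op 8: read(P1, v1) -> 26. No state change.
Op 9: write(P3, v2, 149). refcount(pp2)=4>1 -> COPY to pp4. 5 ppages; refcounts: pp0:4 pp1:3 pp2:3 pp3:1 pp4:1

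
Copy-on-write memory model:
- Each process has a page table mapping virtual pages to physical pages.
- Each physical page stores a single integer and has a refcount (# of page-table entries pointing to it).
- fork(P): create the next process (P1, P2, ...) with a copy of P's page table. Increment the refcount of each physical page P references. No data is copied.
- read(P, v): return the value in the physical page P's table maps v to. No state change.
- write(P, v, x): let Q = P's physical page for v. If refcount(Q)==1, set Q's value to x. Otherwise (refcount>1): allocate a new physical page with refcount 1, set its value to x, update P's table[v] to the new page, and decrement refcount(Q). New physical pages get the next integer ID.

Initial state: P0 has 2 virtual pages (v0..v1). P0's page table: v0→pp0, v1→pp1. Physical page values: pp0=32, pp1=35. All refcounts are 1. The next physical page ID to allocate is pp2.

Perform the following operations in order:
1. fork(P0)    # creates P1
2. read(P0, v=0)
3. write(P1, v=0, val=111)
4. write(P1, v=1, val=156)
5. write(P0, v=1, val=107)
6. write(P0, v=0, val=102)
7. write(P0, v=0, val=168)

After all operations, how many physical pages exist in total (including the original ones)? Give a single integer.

Answer: 4

Derivation:
Op 1: fork(P0) -> P1. 2 ppages; refcounts: pp0:2 pp1:2
Op 2: read(P0, v0) -> 32. No state change.
Op 3: write(P1, v0, 111). refcount(pp0)=2>1 -> COPY to pp2. 3 ppages; refcounts: pp0:1 pp1:2 pp2:1
Op 4: write(P1, v1, 156). refcount(pp1)=2>1 -> COPY to pp3. 4 ppages; refcounts: pp0:1 pp1:1 pp2:1 pp3:1
Op 5: write(P0, v1, 107). refcount(pp1)=1 -> write in place. 4 ppages; refcounts: pp0:1 pp1:1 pp2:1 pp3:1
Op 6: write(P0, v0, 102). refcount(pp0)=1 -> write in place. 4 ppages; refcounts: pp0:1 pp1:1 pp2:1 pp3:1
Op 7: write(P0, v0, 168). refcount(pp0)=1 -> write in place. 4 ppages; refcounts: pp0:1 pp1:1 pp2:1 pp3:1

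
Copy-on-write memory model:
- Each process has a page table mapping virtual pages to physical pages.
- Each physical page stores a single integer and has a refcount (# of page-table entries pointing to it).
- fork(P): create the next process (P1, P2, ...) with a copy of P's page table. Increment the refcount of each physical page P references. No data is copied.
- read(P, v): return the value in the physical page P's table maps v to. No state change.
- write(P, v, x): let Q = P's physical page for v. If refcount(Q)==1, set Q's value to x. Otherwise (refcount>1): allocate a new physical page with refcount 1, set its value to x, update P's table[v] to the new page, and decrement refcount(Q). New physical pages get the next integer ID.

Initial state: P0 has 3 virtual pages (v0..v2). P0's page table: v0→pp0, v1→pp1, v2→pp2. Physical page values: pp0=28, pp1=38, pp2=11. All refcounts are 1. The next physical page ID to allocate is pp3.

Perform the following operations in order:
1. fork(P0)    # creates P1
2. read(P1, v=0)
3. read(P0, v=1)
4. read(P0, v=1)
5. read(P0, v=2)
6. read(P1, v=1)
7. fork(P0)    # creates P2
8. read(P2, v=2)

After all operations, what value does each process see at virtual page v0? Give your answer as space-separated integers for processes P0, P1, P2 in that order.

Answer: 28 28 28

Derivation:
Op 1: fork(P0) -> P1. 3 ppages; refcounts: pp0:2 pp1:2 pp2:2
Op 2: read(P1, v0) -> 28. No state change.
Op 3: read(P0, v1) -> 38. No state change.
Op 4: read(P0, v1) -> 38. No state change.
Op 5: read(P0, v2) -> 11. No state change.
Op 6: read(P1, v1) -> 38. No state change.
Op 7: fork(P0) -> P2. 3 ppages; refcounts: pp0:3 pp1:3 pp2:3
Op 8: read(P2, v2) -> 11. No state change.
P0: v0 -> pp0 = 28
P1: v0 -> pp0 = 28
P2: v0 -> pp0 = 28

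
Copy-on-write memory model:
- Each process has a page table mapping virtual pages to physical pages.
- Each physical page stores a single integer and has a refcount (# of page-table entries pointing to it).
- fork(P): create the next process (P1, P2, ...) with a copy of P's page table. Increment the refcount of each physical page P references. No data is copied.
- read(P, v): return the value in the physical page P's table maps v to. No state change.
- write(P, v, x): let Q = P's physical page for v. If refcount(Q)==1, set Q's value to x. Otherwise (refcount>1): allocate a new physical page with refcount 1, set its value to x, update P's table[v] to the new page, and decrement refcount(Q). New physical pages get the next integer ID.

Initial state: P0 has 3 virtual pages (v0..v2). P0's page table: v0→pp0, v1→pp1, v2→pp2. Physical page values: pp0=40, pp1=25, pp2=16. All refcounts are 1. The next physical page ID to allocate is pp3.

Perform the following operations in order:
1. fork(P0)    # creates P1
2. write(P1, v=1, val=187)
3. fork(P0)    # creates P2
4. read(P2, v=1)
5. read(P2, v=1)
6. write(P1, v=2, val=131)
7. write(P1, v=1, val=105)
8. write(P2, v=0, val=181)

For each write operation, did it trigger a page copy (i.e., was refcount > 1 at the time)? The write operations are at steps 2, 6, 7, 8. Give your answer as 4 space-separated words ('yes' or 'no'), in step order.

Op 1: fork(P0) -> P1. 3 ppages; refcounts: pp0:2 pp1:2 pp2:2
Op 2: write(P1, v1, 187). refcount(pp1)=2>1 -> COPY to pp3. 4 ppages; refcounts: pp0:2 pp1:1 pp2:2 pp3:1
Op 3: fork(P0) -> P2. 4 ppages; refcounts: pp0:3 pp1:2 pp2:3 pp3:1
Op 4: read(P2, v1) -> 25. No state change.
Op 5: read(P2, v1) -> 25. No state change.
Op 6: write(P1, v2, 131). refcount(pp2)=3>1 -> COPY to pp4. 5 ppages; refcounts: pp0:3 pp1:2 pp2:2 pp3:1 pp4:1
Op 7: write(P1, v1, 105). refcount(pp3)=1 -> write in place. 5 ppages; refcounts: pp0:3 pp1:2 pp2:2 pp3:1 pp4:1
Op 8: write(P2, v0, 181). refcount(pp0)=3>1 -> COPY to pp5. 6 ppages; refcounts: pp0:2 pp1:2 pp2:2 pp3:1 pp4:1 pp5:1

yes yes no yes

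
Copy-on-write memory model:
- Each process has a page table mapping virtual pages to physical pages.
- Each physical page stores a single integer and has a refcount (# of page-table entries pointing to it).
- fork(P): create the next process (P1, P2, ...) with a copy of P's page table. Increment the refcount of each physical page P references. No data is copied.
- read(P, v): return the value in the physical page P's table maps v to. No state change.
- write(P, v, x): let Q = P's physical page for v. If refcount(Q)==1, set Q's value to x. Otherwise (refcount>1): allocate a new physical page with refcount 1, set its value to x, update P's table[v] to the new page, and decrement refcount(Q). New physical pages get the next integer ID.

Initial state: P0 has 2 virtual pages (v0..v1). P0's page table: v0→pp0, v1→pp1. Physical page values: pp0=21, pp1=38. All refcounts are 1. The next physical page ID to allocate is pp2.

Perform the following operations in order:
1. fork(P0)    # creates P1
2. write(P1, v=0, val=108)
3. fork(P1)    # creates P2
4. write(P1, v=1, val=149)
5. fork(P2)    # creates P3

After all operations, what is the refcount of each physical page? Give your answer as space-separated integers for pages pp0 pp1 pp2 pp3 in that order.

Answer: 1 3 3 1

Derivation:
Op 1: fork(P0) -> P1. 2 ppages; refcounts: pp0:2 pp1:2
Op 2: write(P1, v0, 108). refcount(pp0)=2>1 -> COPY to pp2. 3 ppages; refcounts: pp0:1 pp1:2 pp2:1
Op 3: fork(P1) -> P2. 3 ppages; refcounts: pp0:1 pp1:3 pp2:2
Op 4: write(P1, v1, 149). refcount(pp1)=3>1 -> COPY to pp3. 4 ppages; refcounts: pp0:1 pp1:2 pp2:2 pp3:1
Op 5: fork(P2) -> P3. 4 ppages; refcounts: pp0:1 pp1:3 pp2:3 pp3:1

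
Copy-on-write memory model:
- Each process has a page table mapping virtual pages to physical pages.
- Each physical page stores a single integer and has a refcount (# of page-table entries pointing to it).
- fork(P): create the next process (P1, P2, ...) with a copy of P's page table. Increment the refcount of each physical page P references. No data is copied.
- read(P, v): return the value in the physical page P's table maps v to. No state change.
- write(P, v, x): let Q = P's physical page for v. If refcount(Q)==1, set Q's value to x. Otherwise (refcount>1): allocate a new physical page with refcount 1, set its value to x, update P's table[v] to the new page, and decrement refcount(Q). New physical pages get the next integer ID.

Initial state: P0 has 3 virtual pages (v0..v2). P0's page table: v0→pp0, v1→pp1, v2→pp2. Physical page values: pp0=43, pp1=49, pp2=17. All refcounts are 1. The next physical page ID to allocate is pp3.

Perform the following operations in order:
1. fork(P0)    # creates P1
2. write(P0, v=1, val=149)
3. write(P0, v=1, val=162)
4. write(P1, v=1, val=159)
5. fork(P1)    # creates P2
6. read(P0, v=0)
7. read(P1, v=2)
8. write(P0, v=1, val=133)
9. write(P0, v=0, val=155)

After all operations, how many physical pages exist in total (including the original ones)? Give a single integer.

Op 1: fork(P0) -> P1. 3 ppages; refcounts: pp0:2 pp1:2 pp2:2
Op 2: write(P0, v1, 149). refcount(pp1)=2>1 -> COPY to pp3. 4 ppages; refcounts: pp0:2 pp1:1 pp2:2 pp3:1
Op 3: write(P0, v1, 162). refcount(pp3)=1 -> write in place. 4 ppages; refcounts: pp0:2 pp1:1 pp2:2 pp3:1
Op 4: write(P1, v1, 159). refcount(pp1)=1 -> write in place. 4 ppages; refcounts: pp0:2 pp1:1 pp2:2 pp3:1
Op 5: fork(P1) -> P2. 4 ppages; refcounts: pp0:3 pp1:2 pp2:3 pp3:1
Op 6: read(P0, v0) -> 43. No state change.
Op 7: read(P1, v2) -> 17. No state change.
Op 8: write(P0, v1, 133). refcount(pp3)=1 -> write in place. 4 ppages; refcounts: pp0:3 pp1:2 pp2:3 pp3:1
Op 9: write(P0, v0, 155). refcount(pp0)=3>1 -> COPY to pp4. 5 ppages; refcounts: pp0:2 pp1:2 pp2:3 pp3:1 pp4:1

Answer: 5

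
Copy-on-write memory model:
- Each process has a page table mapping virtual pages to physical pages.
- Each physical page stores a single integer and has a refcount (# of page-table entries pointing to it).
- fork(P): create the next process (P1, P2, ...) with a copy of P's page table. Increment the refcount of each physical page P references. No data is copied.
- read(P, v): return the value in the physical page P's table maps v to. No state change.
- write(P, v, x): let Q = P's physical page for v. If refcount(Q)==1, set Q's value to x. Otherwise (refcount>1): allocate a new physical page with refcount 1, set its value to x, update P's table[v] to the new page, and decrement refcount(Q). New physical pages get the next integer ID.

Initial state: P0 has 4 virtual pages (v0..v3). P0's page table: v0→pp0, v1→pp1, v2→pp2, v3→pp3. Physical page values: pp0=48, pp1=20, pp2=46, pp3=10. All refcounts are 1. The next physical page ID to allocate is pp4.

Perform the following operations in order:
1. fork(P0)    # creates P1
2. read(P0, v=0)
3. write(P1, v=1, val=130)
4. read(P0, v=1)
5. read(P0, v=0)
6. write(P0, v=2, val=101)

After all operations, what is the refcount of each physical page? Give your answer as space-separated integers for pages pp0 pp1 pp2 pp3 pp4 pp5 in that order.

Op 1: fork(P0) -> P1. 4 ppages; refcounts: pp0:2 pp1:2 pp2:2 pp3:2
Op 2: read(P0, v0) -> 48. No state change.
Op 3: write(P1, v1, 130). refcount(pp1)=2>1 -> COPY to pp4. 5 ppages; refcounts: pp0:2 pp1:1 pp2:2 pp3:2 pp4:1
Op 4: read(P0, v1) -> 20. No state change.
Op 5: read(P0, v0) -> 48. No state change.
Op 6: write(P0, v2, 101). refcount(pp2)=2>1 -> COPY to pp5. 6 ppages; refcounts: pp0:2 pp1:1 pp2:1 pp3:2 pp4:1 pp5:1

Answer: 2 1 1 2 1 1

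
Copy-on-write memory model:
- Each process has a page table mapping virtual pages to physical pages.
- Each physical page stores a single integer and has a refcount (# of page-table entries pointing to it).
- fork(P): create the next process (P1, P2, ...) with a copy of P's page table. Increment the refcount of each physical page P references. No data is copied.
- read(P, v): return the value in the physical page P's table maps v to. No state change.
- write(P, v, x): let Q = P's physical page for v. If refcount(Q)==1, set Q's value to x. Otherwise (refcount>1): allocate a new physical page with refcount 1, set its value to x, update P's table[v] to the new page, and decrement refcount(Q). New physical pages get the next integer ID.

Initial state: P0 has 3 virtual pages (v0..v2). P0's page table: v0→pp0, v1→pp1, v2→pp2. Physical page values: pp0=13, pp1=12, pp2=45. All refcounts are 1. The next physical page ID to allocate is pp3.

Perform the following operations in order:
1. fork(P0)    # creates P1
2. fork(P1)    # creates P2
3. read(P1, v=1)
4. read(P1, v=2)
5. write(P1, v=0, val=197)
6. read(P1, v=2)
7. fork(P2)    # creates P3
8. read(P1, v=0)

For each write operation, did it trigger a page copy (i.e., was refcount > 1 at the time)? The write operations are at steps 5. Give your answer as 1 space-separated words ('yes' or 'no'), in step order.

Op 1: fork(P0) -> P1. 3 ppages; refcounts: pp0:2 pp1:2 pp2:2
Op 2: fork(P1) -> P2. 3 ppages; refcounts: pp0:3 pp1:3 pp2:3
Op 3: read(P1, v1) -> 12. No state change.
Op 4: read(P1, v2) -> 45. No state change.
Op 5: write(P1, v0, 197). refcount(pp0)=3>1 -> COPY to pp3. 4 ppages; refcounts: pp0:2 pp1:3 pp2:3 pp3:1
Op 6: read(P1, v2) -> 45. No state change.
Op 7: fork(P2) -> P3. 4 ppages; refcounts: pp0:3 pp1:4 pp2:4 pp3:1
Op 8: read(P1, v0) -> 197. No state change.

yes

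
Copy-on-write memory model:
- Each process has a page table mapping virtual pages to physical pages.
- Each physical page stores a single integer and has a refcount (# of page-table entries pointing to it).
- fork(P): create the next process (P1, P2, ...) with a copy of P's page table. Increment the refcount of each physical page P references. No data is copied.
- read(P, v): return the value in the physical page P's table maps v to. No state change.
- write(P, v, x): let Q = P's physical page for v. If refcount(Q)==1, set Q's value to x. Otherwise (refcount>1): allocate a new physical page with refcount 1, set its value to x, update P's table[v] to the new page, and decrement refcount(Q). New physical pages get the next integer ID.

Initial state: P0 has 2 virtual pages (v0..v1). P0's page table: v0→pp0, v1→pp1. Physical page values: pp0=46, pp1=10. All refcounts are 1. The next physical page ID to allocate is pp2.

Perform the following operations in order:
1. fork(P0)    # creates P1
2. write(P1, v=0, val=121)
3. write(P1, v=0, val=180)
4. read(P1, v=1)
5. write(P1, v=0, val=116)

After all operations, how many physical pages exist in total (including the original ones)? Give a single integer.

Answer: 3

Derivation:
Op 1: fork(P0) -> P1. 2 ppages; refcounts: pp0:2 pp1:2
Op 2: write(P1, v0, 121). refcount(pp0)=2>1 -> COPY to pp2. 3 ppages; refcounts: pp0:1 pp1:2 pp2:1
Op 3: write(P1, v0, 180). refcount(pp2)=1 -> write in place. 3 ppages; refcounts: pp0:1 pp1:2 pp2:1
Op 4: read(P1, v1) -> 10. No state change.
Op 5: write(P1, v0, 116). refcount(pp2)=1 -> write in place. 3 ppages; refcounts: pp0:1 pp1:2 pp2:1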